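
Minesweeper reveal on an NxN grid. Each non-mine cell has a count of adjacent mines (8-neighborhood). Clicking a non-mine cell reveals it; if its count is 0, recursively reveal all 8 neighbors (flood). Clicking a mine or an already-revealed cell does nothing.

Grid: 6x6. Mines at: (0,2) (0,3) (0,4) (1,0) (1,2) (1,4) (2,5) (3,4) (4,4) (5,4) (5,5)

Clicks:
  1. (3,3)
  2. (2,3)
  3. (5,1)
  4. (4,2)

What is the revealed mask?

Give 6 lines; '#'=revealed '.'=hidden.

Click 1 (3,3) count=2: revealed 1 new [(3,3)] -> total=1
Click 2 (2,3) count=3: revealed 1 new [(2,3)] -> total=2
Click 3 (5,1) count=0: revealed 14 new [(2,0) (2,1) (2,2) (3,0) (3,1) (3,2) (4,0) (4,1) (4,2) (4,3) (5,0) (5,1) (5,2) (5,3)] -> total=16
Click 4 (4,2) count=0: revealed 0 new [(none)] -> total=16

Answer: ......
......
####..
####..
####..
####..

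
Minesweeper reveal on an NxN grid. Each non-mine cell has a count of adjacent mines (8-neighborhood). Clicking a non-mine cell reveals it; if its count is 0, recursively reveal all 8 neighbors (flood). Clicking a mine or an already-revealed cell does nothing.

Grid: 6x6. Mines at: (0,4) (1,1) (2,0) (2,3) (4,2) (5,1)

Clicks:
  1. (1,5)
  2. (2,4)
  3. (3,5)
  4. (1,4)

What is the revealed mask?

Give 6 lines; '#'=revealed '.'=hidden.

Answer: ......
....##
....##
...###
...###
...###

Derivation:
Click 1 (1,5) count=1: revealed 1 new [(1,5)] -> total=1
Click 2 (2,4) count=1: revealed 1 new [(2,4)] -> total=2
Click 3 (3,5) count=0: revealed 11 new [(1,4) (2,5) (3,3) (3,4) (3,5) (4,3) (4,4) (4,5) (5,3) (5,4) (5,5)] -> total=13
Click 4 (1,4) count=2: revealed 0 new [(none)] -> total=13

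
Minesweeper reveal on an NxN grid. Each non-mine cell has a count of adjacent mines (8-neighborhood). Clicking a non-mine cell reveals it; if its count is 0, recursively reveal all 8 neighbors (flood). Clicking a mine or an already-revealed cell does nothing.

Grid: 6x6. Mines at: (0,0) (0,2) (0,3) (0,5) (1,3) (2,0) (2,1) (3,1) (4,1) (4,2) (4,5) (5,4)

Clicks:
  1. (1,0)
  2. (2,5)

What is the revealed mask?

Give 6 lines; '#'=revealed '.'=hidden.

Click 1 (1,0) count=3: revealed 1 new [(1,0)] -> total=1
Click 2 (2,5) count=0: revealed 6 new [(1,4) (1,5) (2,4) (2,5) (3,4) (3,5)] -> total=7

Answer: ......
#...##
....##
....##
......
......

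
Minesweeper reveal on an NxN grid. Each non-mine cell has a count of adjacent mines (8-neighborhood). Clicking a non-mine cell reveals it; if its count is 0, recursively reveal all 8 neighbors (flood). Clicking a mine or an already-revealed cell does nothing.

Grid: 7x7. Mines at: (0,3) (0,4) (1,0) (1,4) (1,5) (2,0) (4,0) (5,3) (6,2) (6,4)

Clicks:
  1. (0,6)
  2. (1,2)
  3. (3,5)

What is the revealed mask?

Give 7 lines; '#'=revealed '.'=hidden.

Answer: ......#
.###...
.######
.######
.######
....###
.....##

Derivation:
Click 1 (0,6) count=1: revealed 1 new [(0,6)] -> total=1
Click 2 (1,2) count=1: revealed 1 new [(1,2)] -> total=2
Click 3 (3,5) count=0: revealed 25 new [(1,1) (1,3) (2,1) (2,2) (2,3) (2,4) (2,5) (2,6) (3,1) (3,2) (3,3) (3,4) (3,5) (3,6) (4,1) (4,2) (4,3) (4,4) (4,5) (4,6) (5,4) (5,5) (5,6) (6,5) (6,6)] -> total=27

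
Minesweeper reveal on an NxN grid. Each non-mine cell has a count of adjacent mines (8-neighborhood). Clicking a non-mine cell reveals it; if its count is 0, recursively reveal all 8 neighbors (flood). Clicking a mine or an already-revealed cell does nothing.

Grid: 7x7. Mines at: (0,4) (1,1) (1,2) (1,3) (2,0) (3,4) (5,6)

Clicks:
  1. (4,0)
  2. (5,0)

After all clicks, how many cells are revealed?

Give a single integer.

Answer: 25

Derivation:
Click 1 (4,0) count=0: revealed 25 new [(2,1) (2,2) (2,3) (3,0) (3,1) (3,2) (3,3) (4,0) (4,1) (4,2) (4,3) (4,4) (4,5) (5,0) (5,1) (5,2) (5,3) (5,4) (5,5) (6,0) (6,1) (6,2) (6,3) (6,4) (6,5)] -> total=25
Click 2 (5,0) count=0: revealed 0 new [(none)] -> total=25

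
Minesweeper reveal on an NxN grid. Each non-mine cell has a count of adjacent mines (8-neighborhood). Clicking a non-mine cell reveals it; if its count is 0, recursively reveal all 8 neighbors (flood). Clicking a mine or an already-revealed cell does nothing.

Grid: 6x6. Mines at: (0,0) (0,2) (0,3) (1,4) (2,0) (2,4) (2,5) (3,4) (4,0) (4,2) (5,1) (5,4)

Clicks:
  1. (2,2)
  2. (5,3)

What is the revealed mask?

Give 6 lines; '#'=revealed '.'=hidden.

Answer: ......
.###..
.###..
.###..
......
...#..

Derivation:
Click 1 (2,2) count=0: revealed 9 new [(1,1) (1,2) (1,3) (2,1) (2,2) (2,3) (3,1) (3,2) (3,3)] -> total=9
Click 2 (5,3) count=2: revealed 1 new [(5,3)] -> total=10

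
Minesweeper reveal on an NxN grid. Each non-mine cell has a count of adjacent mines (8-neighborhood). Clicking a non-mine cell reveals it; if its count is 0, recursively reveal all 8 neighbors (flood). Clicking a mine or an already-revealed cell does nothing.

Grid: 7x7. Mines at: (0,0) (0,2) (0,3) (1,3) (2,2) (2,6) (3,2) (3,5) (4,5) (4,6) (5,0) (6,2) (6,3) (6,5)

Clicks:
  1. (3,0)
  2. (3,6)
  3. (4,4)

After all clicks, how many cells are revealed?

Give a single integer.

Answer: 10

Derivation:
Click 1 (3,0) count=0: revealed 8 new [(1,0) (1,1) (2,0) (2,1) (3,0) (3,1) (4,0) (4,1)] -> total=8
Click 2 (3,6) count=4: revealed 1 new [(3,6)] -> total=9
Click 3 (4,4) count=2: revealed 1 new [(4,4)] -> total=10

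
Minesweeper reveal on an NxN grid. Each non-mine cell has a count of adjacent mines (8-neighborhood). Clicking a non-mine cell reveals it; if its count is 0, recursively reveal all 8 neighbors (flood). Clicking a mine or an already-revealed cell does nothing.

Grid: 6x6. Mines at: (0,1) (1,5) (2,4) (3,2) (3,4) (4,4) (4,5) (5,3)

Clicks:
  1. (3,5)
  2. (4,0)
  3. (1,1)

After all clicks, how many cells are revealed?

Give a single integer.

Answer: 13

Derivation:
Click 1 (3,5) count=4: revealed 1 new [(3,5)] -> total=1
Click 2 (4,0) count=0: revealed 12 new [(1,0) (1,1) (2,0) (2,1) (3,0) (3,1) (4,0) (4,1) (4,2) (5,0) (5,1) (5,2)] -> total=13
Click 3 (1,1) count=1: revealed 0 new [(none)] -> total=13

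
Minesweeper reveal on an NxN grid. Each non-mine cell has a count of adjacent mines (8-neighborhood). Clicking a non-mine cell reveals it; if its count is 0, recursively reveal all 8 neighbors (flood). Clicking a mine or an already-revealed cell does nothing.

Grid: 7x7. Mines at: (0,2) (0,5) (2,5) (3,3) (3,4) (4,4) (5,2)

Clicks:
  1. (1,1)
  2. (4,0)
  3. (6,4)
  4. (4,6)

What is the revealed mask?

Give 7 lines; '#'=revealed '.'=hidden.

Click 1 (1,1) count=1: revealed 1 new [(1,1)] -> total=1
Click 2 (4,0) count=0: revealed 17 new [(0,0) (0,1) (1,0) (1,2) (2,0) (2,1) (2,2) (3,0) (3,1) (3,2) (4,0) (4,1) (4,2) (5,0) (5,1) (6,0) (6,1)] -> total=18
Click 3 (6,4) count=0: revealed 12 new [(3,5) (3,6) (4,5) (4,6) (5,3) (5,4) (5,5) (5,6) (6,3) (6,4) (6,5) (6,6)] -> total=30
Click 4 (4,6) count=0: revealed 0 new [(none)] -> total=30

Answer: ##.....
###....
###....
###..##
###..##
##.####
##.####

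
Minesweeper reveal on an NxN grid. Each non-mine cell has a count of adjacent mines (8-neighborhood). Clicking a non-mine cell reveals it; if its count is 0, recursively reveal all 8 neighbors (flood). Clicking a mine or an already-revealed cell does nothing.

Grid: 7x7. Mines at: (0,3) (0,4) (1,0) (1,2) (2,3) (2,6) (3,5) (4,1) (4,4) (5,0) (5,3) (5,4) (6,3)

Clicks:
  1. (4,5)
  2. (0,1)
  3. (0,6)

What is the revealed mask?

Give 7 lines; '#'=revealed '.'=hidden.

Answer: .#...##
.....##
.......
.......
.....#.
.......
.......

Derivation:
Click 1 (4,5) count=3: revealed 1 new [(4,5)] -> total=1
Click 2 (0,1) count=2: revealed 1 new [(0,1)] -> total=2
Click 3 (0,6) count=0: revealed 4 new [(0,5) (0,6) (1,5) (1,6)] -> total=6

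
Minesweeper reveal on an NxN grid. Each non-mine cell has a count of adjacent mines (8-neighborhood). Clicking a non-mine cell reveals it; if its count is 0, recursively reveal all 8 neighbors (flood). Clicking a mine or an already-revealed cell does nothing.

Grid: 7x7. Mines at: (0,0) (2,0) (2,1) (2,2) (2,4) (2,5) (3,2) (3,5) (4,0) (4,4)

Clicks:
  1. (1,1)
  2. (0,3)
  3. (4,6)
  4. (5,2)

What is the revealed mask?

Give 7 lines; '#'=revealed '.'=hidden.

Click 1 (1,1) count=4: revealed 1 new [(1,1)] -> total=1
Click 2 (0,3) count=0: revealed 11 new [(0,1) (0,2) (0,3) (0,4) (0,5) (0,6) (1,2) (1,3) (1,4) (1,5) (1,6)] -> total=12
Click 3 (4,6) count=1: revealed 1 new [(4,6)] -> total=13
Click 4 (5,2) count=0: revealed 18 new [(4,1) (4,2) (4,3) (4,5) (5,0) (5,1) (5,2) (5,3) (5,4) (5,5) (5,6) (6,0) (6,1) (6,2) (6,3) (6,4) (6,5) (6,6)] -> total=31

Answer: .######
.######
.......
.......
.###.##
#######
#######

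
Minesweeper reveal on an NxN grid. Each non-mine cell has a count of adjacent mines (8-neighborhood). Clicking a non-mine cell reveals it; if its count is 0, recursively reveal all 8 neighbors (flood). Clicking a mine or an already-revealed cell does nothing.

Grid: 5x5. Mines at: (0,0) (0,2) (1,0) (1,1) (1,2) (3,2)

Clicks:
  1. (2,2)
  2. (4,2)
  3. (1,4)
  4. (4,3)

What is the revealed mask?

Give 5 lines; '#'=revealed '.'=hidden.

Click 1 (2,2) count=3: revealed 1 new [(2,2)] -> total=1
Click 2 (4,2) count=1: revealed 1 new [(4,2)] -> total=2
Click 3 (1,4) count=0: revealed 10 new [(0,3) (0,4) (1,3) (1,4) (2,3) (2,4) (3,3) (3,4) (4,3) (4,4)] -> total=12
Click 4 (4,3) count=1: revealed 0 new [(none)] -> total=12

Answer: ...##
...##
..###
...##
..###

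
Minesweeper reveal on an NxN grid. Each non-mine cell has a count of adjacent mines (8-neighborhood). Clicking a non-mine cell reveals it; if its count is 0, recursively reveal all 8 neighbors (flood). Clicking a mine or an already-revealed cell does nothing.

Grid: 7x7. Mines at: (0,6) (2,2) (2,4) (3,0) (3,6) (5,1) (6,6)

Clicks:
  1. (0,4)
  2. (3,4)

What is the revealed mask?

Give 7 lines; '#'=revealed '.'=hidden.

Answer: ######.
######.
##.....
....#..
.......
.......
.......

Derivation:
Click 1 (0,4) count=0: revealed 14 new [(0,0) (0,1) (0,2) (0,3) (0,4) (0,5) (1,0) (1,1) (1,2) (1,3) (1,4) (1,5) (2,0) (2,1)] -> total=14
Click 2 (3,4) count=1: revealed 1 new [(3,4)] -> total=15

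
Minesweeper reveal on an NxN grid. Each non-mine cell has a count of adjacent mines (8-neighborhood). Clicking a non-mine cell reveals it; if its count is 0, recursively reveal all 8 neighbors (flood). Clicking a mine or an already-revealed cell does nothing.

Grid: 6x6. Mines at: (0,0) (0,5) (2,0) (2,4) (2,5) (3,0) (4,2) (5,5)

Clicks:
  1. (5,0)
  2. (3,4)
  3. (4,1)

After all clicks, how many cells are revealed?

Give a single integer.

Click 1 (5,0) count=0: revealed 4 new [(4,0) (4,1) (5,0) (5,1)] -> total=4
Click 2 (3,4) count=2: revealed 1 new [(3,4)] -> total=5
Click 3 (4,1) count=2: revealed 0 new [(none)] -> total=5

Answer: 5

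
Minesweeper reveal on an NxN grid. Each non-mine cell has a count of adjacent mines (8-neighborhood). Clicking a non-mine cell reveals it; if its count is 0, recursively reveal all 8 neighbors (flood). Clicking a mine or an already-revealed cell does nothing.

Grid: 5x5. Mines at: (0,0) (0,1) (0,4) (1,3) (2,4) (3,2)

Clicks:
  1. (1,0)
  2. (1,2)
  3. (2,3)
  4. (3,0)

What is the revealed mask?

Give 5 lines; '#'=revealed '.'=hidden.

Answer: .....
###..
##.#.
##...
##...

Derivation:
Click 1 (1,0) count=2: revealed 1 new [(1,0)] -> total=1
Click 2 (1,2) count=2: revealed 1 new [(1,2)] -> total=2
Click 3 (2,3) count=3: revealed 1 new [(2,3)] -> total=3
Click 4 (3,0) count=0: revealed 7 new [(1,1) (2,0) (2,1) (3,0) (3,1) (4,0) (4,1)] -> total=10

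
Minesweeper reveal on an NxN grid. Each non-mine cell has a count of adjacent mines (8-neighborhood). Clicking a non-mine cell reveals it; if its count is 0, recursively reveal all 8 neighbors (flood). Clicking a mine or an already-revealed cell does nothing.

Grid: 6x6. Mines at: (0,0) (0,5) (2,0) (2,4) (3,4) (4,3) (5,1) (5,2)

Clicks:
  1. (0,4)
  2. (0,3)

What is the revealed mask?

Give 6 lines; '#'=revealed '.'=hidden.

Click 1 (0,4) count=1: revealed 1 new [(0,4)] -> total=1
Click 2 (0,3) count=0: revealed 13 new [(0,1) (0,2) (0,3) (1,1) (1,2) (1,3) (1,4) (2,1) (2,2) (2,3) (3,1) (3,2) (3,3)] -> total=14

Answer: .####.
.####.
.###..
.###..
......
......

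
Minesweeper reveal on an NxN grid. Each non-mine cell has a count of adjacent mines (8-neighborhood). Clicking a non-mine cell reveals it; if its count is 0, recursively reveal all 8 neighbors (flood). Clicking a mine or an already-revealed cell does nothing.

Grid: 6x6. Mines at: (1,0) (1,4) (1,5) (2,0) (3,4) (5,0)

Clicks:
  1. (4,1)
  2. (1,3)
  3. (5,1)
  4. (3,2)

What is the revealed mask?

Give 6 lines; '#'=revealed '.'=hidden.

Answer: .###..
.###..
.###..
.###..
.#####
.#####

Derivation:
Click 1 (4,1) count=1: revealed 1 new [(4,1)] -> total=1
Click 2 (1,3) count=1: revealed 1 new [(1,3)] -> total=2
Click 3 (5,1) count=1: revealed 1 new [(5,1)] -> total=3
Click 4 (3,2) count=0: revealed 19 new [(0,1) (0,2) (0,3) (1,1) (1,2) (2,1) (2,2) (2,3) (3,1) (3,2) (3,3) (4,2) (4,3) (4,4) (4,5) (5,2) (5,3) (5,4) (5,5)] -> total=22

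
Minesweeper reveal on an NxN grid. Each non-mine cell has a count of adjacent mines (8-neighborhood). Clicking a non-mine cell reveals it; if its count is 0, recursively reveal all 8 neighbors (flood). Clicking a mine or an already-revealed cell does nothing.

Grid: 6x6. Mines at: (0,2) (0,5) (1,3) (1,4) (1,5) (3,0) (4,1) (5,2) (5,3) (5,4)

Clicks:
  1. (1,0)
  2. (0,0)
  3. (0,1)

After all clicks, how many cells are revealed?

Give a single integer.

Answer: 6

Derivation:
Click 1 (1,0) count=0: revealed 6 new [(0,0) (0,1) (1,0) (1,1) (2,0) (2,1)] -> total=6
Click 2 (0,0) count=0: revealed 0 new [(none)] -> total=6
Click 3 (0,1) count=1: revealed 0 new [(none)] -> total=6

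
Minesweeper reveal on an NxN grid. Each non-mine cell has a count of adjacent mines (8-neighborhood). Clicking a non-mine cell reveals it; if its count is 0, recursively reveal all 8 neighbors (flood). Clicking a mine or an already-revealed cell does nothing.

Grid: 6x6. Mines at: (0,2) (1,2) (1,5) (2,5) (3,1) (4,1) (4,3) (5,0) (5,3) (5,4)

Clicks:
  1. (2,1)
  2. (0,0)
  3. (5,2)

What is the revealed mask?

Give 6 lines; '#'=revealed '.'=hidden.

Click 1 (2,1) count=2: revealed 1 new [(2,1)] -> total=1
Click 2 (0,0) count=0: revealed 5 new [(0,0) (0,1) (1,0) (1,1) (2,0)] -> total=6
Click 3 (5,2) count=3: revealed 1 new [(5,2)] -> total=7

Answer: ##....
##....
##....
......
......
..#...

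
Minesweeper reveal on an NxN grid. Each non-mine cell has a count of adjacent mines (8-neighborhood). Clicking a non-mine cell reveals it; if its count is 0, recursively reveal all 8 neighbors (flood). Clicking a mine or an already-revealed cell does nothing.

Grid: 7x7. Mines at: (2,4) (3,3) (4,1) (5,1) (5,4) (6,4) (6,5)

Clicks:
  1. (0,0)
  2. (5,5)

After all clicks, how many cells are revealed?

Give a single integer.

Click 1 (0,0) count=0: revealed 29 new [(0,0) (0,1) (0,2) (0,3) (0,4) (0,5) (0,6) (1,0) (1,1) (1,2) (1,3) (1,4) (1,5) (1,6) (2,0) (2,1) (2,2) (2,3) (2,5) (2,6) (3,0) (3,1) (3,2) (3,5) (3,6) (4,5) (4,6) (5,5) (5,6)] -> total=29
Click 2 (5,5) count=3: revealed 0 new [(none)] -> total=29

Answer: 29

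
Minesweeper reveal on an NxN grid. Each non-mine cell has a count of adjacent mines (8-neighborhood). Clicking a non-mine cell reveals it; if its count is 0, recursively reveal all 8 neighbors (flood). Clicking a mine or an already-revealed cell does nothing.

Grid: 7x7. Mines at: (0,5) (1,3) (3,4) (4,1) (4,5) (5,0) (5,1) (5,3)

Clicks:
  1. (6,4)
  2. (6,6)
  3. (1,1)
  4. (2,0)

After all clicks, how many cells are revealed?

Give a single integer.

Answer: 18

Derivation:
Click 1 (6,4) count=1: revealed 1 new [(6,4)] -> total=1
Click 2 (6,6) count=0: revealed 5 new [(5,4) (5,5) (5,6) (6,5) (6,6)] -> total=6
Click 3 (1,1) count=0: revealed 12 new [(0,0) (0,1) (0,2) (1,0) (1,1) (1,2) (2,0) (2,1) (2,2) (3,0) (3,1) (3,2)] -> total=18
Click 4 (2,0) count=0: revealed 0 new [(none)] -> total=18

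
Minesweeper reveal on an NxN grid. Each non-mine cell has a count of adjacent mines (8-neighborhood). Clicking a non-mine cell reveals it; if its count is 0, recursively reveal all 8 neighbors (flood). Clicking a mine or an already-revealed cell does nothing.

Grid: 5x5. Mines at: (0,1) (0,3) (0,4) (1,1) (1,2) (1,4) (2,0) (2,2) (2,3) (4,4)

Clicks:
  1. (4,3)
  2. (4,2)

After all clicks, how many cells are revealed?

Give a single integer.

Answer: 8

Derivation:
Click 1 (4,3) count=1: revealed 1 new [(4,3)] -> total=1
Click 2 (4,2) count=0: revealed 7 new [(3,0) (3,1) (3,2) (3,3) (4,0) (4,1) (4,2)] -> total=8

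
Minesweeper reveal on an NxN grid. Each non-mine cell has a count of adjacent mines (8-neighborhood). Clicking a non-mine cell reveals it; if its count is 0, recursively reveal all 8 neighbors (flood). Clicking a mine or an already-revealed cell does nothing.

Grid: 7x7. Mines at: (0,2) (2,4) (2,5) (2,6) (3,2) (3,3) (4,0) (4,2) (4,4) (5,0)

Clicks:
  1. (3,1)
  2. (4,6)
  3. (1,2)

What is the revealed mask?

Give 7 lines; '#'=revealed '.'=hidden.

Answer: .......
..#....
.......
.#...##
.....##
.######
.######

Derivation:
Click 1 (3,1) count=3: revealed 1 new [(3,1)] -> total=1
Click 2 (4,6) count=0: revealed 16 new [(3,5) (3,6) (4,5) (4,6) (5,1) (5,2) (5,3) (5,4) (5,5) (5,6) (6,1) (6,2) (6,3) (6,4) (6,5) (6,6)] -> total=17
Click 3 (1,2) count=1: revealed 1 new [(1,2)] -> total=18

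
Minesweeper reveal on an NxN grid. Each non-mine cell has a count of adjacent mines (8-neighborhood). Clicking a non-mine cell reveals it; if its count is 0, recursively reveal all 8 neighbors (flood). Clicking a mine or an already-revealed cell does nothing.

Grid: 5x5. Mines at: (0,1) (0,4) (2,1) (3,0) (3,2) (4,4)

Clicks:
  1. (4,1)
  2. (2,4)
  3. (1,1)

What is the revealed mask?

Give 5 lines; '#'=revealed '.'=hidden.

Click 1 (4,1) count=2: revealed 1 new [(4,1)] -> total=1
Click 2 (2,4) count=0: revealed 6 new [(1,3) (1,4) (2,3) (2,4) (3,3) (3,4)] -> total=7
Click 3 (1,1) count=2: revealed 1 new [(1,1)] -> total=8

Answer: .....
.#.##
...##
...##
.#...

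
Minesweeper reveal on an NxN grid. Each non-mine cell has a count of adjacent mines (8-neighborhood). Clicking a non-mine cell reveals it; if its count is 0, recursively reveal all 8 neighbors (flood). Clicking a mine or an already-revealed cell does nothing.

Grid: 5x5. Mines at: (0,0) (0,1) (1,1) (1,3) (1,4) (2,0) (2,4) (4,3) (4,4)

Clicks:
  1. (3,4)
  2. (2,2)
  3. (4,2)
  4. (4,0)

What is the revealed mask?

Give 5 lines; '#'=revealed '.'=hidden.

Click 1 (3,4) count=3: revealed 1 new [(3,4)] -> total=1
Click 2 (2,2) count=2: revealed 1 new [(2,2)] -> total=2
Click 3 (4,2) count=1: revealed 1 new [(4,2)] -> total=3
Click 4 (4,0) count=0: revealed 5 new [(3,0) (3,1) (3,2) (4,0) (4,1)] -> total=8

Answer: .....
.....
..#..
###.#
###..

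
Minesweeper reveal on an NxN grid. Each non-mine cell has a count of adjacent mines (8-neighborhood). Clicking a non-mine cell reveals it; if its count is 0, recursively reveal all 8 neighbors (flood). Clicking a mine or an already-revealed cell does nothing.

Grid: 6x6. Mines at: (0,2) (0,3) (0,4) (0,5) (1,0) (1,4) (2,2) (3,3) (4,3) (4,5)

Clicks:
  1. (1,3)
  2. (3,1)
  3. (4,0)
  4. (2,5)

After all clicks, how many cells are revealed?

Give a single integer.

Answer: 13

Derivation:
Click 1 (1,3) count=5: revealed 1 new [(1,3)] -> total=1
Click 2 (3,1) count=1: revealed 1 new [(3,1)] -> total=2
Click 3 (4,0) count=0: revealed 10 new [(2,0) (2,1) (3,0) (3,2) (4,0) (4,1) (4,2) (5,0) (5,1) (5,2)] -> total=12
Click 4 (2,5) count=1: revealed 1 new [(2,5)] -> total=13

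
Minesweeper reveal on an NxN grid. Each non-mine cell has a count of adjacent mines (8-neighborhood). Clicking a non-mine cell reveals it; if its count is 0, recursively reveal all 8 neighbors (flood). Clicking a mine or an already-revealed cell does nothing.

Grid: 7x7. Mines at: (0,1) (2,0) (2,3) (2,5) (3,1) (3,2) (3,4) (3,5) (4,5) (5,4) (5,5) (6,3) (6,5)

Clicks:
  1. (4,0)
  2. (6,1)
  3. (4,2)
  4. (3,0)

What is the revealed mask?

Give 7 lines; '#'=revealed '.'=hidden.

Click 1 (4,0) count=1: revealed 1 new [(4,0)] -> total=1
Click 2 (6,1) count=0: revealed 8 new [(4,1) (4,2) (5,0) (5,1) (5,2) (6,0) (6,1) (6,2)] -> total=9
Click 3 (4,2) count=2: revealed 0 new [(none)] -> total=9
Click 4 (3,0) count=2: revealed 1 new [(3,0)] -> total=10

Answer: .......
.......
.......
#......
###....
###....
###....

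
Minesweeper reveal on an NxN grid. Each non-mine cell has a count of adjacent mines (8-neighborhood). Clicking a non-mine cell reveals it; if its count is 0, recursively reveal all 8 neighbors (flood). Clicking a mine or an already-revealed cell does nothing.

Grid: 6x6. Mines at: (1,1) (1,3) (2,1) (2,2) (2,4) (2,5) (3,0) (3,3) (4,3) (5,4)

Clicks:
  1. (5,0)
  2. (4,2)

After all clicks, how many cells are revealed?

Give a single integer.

Click 1 (5,0) count=0: revealed 6 new [(4,0) (4,1) (4,2) (5,0) (5,1) (5,2)] -> total=6
Click 2 (4,2) count=2: revealed 0 new [(none)] -> total=6

Answer: 6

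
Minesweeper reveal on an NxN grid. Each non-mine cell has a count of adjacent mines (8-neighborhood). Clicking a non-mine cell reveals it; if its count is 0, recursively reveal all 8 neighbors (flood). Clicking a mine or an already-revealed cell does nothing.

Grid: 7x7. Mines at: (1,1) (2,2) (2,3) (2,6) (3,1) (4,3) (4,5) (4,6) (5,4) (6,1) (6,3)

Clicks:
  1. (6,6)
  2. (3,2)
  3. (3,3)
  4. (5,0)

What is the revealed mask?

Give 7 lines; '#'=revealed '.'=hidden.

Click 1 (6,6) count=0: revealed 4 new [(5,5) (5,6) (6,5) (6,6)] -> total=4
Click 2 (3,2) count=4: revealed 1 new [(3,2)] -> total=5
Click 3 (3,3) count=3: revealed 1 new [(3,3)] -> total=6
Click 4 (5,0) count=1: revealed 1 new [(5,0)] -> total=7

Answer: .......
.......
.......
..##...
.......
#....##
.....##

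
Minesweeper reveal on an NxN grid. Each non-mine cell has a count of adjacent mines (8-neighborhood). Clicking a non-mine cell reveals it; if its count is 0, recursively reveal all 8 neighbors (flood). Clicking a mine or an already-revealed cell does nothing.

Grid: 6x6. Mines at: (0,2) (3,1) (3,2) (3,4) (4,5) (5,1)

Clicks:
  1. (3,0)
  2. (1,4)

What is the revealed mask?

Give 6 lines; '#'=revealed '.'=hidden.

Click 1 (3,0) count=1: revealed 1 new [(3,0)] -> total=1
Click 2 (1,4) count=0: revealed 9 new [(0,3) (0,4) (0,5) (1,3) (1,4) (1,5) (2,3) (2,4) (2,5)] -> total=10

Answer: ...###
...###
...###
#.....
......
......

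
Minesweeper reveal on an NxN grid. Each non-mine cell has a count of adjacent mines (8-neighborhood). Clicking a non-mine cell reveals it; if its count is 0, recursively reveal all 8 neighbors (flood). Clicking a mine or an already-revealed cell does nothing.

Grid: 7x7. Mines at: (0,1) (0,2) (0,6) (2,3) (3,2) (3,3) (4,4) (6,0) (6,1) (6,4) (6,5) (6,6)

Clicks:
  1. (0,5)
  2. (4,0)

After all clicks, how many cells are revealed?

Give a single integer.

Answer: 11

Derivation:
Click 1 (0,5) count=1: revealed 1 new [(0,5)] -> total=1
Click 2 (4,0) count=0: revealed 10 new [(1,0) (1,1) (2,0) (2,1) (3,0) (3,1) (4,0) (4,1) (5,0) (5,1)] -> total=11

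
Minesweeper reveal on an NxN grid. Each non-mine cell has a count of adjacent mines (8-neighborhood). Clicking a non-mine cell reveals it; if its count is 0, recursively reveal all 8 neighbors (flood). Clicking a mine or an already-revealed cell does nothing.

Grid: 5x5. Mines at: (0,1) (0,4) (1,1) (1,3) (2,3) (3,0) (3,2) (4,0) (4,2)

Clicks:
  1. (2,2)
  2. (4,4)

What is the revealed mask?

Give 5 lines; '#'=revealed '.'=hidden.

Answer: .....
.....
..#..
...##
...##

Derivation:
Click 1 (2,2) count=4: revealed 1 new [(2,2)] -> total=1
Click 2 (4,4) count=0: revealed 4 new [(3,3) (3,4) (4,3) (4,4)] -> total=5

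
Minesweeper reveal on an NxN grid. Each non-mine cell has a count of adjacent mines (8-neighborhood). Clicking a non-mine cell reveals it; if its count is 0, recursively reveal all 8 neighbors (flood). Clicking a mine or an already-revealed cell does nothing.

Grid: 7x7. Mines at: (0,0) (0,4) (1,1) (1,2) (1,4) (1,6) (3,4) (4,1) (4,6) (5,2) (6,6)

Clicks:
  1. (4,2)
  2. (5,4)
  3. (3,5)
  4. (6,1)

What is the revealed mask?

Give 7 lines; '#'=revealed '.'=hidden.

Answer: .......
.......
.......
.....#.
..####.
...###.
.#.###.

Derivation:
Click 1 (4,2) count=2: revealed 1 new [(4,2)] -> total=1
Click 2 (5,4) count=0: revealed 9 new [(4,3) (4,4) (4,5) (5,3) (5,4) (5,5) (6,3) (6,4) (6,5)] -> total=10
Click 3 (3,5) count=2: revealed 1 new [(3,5)] -> total=11
Click 4 (6,1) count=1: revealed 1 new [(6,1)] -> total=12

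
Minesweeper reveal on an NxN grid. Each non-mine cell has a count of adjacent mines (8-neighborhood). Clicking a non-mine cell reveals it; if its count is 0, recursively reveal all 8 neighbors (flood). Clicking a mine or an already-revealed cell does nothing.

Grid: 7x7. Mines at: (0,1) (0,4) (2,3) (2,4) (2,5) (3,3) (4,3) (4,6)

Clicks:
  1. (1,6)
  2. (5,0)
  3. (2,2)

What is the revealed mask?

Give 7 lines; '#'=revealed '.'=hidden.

Click 1 (1,6) count=1: revealed 1 new [(1,6)] -> total=1
Click 2 (5,0) count=0: revealed 26 new [(1,0) (1,1) (1,2) (2,0) (2,1) (2,2) (3,0) (3,1) (3,2) (4,0) (4,1) (4,2) (5,0) (5,1) (5,2) (5,3) (5,4) (5,5) (5,6) (6,0) (6,1) (6,2) (6,3) (6,4) (6,5) (6,6)] -> total=27
Click 3 (2,2) count=2: revealed 0 new [(none)] -> total=27

Answer: .......
###...#
###....
###....
###....
#######
#######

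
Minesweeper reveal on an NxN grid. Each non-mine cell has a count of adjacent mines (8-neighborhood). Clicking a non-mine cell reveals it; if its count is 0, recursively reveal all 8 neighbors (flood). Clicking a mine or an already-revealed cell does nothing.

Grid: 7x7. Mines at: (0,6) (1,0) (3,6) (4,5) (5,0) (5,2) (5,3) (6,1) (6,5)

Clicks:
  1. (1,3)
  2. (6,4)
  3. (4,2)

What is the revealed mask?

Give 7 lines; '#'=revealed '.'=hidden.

Click 1 (1,3) count=0: revealed 27 new [(0,1) (0,2) (0,3) (0,4) (0,5) (1,1) (1,2) (1,3) (1,4) (1,5) (2,0) (2,1) (2,2) (2,3) (2,4) (2,5) (3,0) (3,1) (3,2) (3,3) (3,4) (3,5) (4,0) (4,1) (4,2) (4,3) (4,4)] -> total=27
Click 2 (6,4) count=2: revealed 1 new [(6,4)] -> total=28
Click 3 (4,2) count=2: revealed 0 new [(none)] -> total=28

Answer: .#####.
.#####.
######.
######.
#####..
.......
....#..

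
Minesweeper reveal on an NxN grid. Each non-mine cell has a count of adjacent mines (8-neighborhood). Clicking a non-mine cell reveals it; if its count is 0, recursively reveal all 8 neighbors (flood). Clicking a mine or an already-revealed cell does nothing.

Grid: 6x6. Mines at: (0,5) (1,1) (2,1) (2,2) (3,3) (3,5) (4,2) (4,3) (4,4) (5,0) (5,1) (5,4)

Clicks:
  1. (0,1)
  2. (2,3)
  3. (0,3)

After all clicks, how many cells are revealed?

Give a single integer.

Answer: 8

Derivation:
Click 1 (0,1) count=1: revealed 1 new [(0,1)] -> total=1
Click 2 (2,3) count=2: revealed 1 new [(2,3)] -> total=2
Click 3 (0,3) count=0: revealed 6 new [(0,2) (0,3) (0,4) (1,2) (1,3) (1,4)] -> total=8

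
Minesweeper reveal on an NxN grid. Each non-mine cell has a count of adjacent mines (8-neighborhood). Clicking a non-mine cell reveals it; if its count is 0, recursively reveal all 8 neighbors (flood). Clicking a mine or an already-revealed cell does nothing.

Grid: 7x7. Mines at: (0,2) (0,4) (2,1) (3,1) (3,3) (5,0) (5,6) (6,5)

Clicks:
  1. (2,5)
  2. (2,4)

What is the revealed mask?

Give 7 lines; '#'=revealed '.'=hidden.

Answer: .....##
....###
....###
....###
....###
.......
.......

Derivation:
Click 1 (2,5) count=0: revealed 14 new [(0,5) (0,6) (1,4) (1,5) (1,6) (2,4) (2,5) (2,6) (3,4) (3,5) (3,6) (4,4) (4,5) (4,6)] -> total=14
Click 2 (2,4) count=1: revealed 0 new [(none)] -> total=14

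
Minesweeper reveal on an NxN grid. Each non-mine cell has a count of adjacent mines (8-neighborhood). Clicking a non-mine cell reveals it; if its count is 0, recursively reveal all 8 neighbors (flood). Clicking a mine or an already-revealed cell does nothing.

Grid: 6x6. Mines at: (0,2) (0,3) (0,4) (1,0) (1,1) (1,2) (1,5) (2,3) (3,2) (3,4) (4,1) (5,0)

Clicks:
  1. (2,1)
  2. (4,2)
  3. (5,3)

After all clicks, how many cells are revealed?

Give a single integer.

Answer: 9

Derivation:
Click 1 (2,1) count=4: revealed 1 new [(2,1)] -> total=1
Click 2 (4,2) count=2: revealed 1 new [(4,2)] -> total=2
Click 3 (5,3) count=0: revealed 7 new [(4,3) (4,4) (4,5) (5,2) (5,3) (5,4) (5,5)] -> total=9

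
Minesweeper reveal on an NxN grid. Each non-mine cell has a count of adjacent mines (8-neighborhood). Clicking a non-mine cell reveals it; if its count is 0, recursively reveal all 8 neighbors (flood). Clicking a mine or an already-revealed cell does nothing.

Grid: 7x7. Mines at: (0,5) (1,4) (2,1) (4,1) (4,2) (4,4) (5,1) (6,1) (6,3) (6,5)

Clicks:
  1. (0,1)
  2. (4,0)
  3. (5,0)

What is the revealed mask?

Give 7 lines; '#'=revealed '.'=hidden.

Answer: ####...
####...
.......
.......
#......
#......
.......

Derivation:
Click 1 (0,1) count=0: revealed 8 new [(0,0) (0,1) (0,2) (0,3) (1,0) (1,1) (1,2) (1,3)] -> total=8
Click 2 (4,0) count=2: revealed 1 new [(4,0)] -> total=9
Click 3 (5,0) count=3: revealed 1 new [(5,0)] -> total=10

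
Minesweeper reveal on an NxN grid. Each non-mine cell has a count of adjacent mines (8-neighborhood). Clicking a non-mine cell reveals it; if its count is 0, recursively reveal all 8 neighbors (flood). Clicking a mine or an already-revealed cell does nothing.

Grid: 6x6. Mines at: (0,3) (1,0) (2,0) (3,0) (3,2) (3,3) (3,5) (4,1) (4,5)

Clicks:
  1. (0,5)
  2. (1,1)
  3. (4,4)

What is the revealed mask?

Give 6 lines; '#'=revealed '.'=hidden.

Answer: ....##
.#..##
....##
......
....#.
......

Derivation:
Click 1 (0,5) count=0: revealed 6 new [(0,4) (0,5) (1,4) (1,5) (2,4) (2,5)] -> total=6
Click 2 (1,1) count=2: revealed 1 new [(1,1)] -> total=7
Click 3 (4,4) count=3: revealed 1 new [(4,4)] -> total=8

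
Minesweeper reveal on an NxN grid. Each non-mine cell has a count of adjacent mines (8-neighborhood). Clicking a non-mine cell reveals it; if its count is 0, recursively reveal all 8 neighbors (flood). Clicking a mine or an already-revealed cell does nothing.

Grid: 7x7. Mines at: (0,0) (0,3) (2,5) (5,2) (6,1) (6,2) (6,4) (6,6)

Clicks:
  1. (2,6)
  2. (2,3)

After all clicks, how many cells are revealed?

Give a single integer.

Click 1 (2,6) count=1: revealed 1 new [(2,6)] -> total=1
Click 2 (2,3) count=0: revealed 30 new [(1,0) (1,1) (1,2) (1,3) (1,4) (2,0) (2,1) (2,2) (2,3) (2,4) (3,0) (3,1) (3,2) (3,3) (3,4) (3,5) (3,6) (4,0) (4,1) (4,2) (4,3) (4,4) (4,5) (4,6) (5,0) (5,1) (5,3) (5,4) (5,5) (5,6)] -> total=31

Answer: 31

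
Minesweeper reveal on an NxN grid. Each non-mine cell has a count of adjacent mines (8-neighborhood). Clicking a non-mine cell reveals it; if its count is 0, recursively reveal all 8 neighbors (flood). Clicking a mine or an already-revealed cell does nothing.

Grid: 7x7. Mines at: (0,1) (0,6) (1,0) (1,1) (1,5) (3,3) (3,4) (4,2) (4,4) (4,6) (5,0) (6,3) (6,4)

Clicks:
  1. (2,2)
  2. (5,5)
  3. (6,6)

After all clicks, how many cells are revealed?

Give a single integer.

Answer: 5

Derivation:
Click 1 (2,2) count=2: revealed 1 new [(2,2)] -> total=1
Click 2 (5,5) count=3: revealed 1 new [(5,5)] -> total=2
Click 3 (6,6) count=0: revealed 3 new [(5,6) (6,5) (6,6)] -> total=5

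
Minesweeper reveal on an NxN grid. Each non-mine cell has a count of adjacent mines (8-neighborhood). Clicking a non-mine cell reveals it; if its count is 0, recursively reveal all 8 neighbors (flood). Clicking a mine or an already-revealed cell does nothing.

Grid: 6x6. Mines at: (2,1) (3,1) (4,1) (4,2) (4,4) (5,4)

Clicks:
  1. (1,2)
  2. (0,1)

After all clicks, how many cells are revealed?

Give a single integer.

Answer: 20

Derivation:
Click 1 (1,2) count=1: revealed 1 new [(1,2)] -> total=1
Click 2 (0,1) count=0: revealed 19 new [(0,0) (0,1) (0,2) (0,3) (0,4) (0,5) (1,0) (1,1) (1,3) (1,4) (1,5) (2,2) (2,3) (2,4) (2,5) (3,2) (3,3) (3,4) (3,5)] -> total=20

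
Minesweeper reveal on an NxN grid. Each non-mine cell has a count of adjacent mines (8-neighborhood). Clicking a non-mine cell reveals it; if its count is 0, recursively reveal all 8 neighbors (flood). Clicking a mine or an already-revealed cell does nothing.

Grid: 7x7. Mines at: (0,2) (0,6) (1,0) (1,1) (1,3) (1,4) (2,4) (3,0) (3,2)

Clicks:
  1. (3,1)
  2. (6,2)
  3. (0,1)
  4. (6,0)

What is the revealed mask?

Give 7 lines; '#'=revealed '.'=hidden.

Answer: .#.....
.....##
.....##
.#.####
#######
#######
#######

Derivation:
Click 1 (3,1) count=2: revealed 1 new [(3,1)] -> total=1
Click 2 (6,2) count=0: revealed 29 new [(1,5) (1,6) (2,5) (2,6) (3,3) (3,4) (3,5) (3,6) (4,0) (4,1) (4,2) (4,3) (4,4) (4,5) (4,6) (5,0) (5,1) (5,2) (5,3) (5,4) (5,5) (5,6) (6,0) (6,1) (6,2) (6,3) (6,4) (6,5) (6,6)] -> total=30
Click 3 (0,1) count=3: revealed 1 new [(0,1)] -> total=31
Click 4 (6,0) count=0: revealed 0 new [(none)] -> total=31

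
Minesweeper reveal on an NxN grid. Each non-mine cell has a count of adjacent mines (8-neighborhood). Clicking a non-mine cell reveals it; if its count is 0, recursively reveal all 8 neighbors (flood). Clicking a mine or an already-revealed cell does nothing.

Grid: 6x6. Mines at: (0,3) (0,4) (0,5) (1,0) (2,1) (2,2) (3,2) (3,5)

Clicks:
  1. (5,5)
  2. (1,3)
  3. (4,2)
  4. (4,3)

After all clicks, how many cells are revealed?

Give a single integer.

Answer: 15

Derivation:
Click 1 (5,5) count=0: revealed 14 new [(3,0) (3,1) (4,0) (4,1) (4,2) (4,3) (4,4) (4,5) (5,0) (5,1) (5,2) (5,3) (5,4) (5,5)] -> total=14
Click 2 (1,3) count=3: revealed 1 new [(1,3)] -> total=15
Click 3 (4,2) count=1: revealed 0 new [(none)] -> total=15
Click 4 (4,3) count=1: revealed 0 new [(none)] -> total=15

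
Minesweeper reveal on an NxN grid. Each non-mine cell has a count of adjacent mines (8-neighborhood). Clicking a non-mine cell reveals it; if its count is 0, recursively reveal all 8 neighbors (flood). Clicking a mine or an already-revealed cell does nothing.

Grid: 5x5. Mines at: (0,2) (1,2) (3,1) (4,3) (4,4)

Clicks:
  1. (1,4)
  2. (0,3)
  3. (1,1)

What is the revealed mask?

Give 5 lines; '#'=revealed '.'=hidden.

Answer: ...##
.#.##
...##
...##
.....

Derivation:
Click 1 (1,4) count=0: revealed 8 new [(0,3) (0,4) (1,3) (1,4) (2,3) (2,4) (3,3) (3,4)] -> total=8
Click 2 (0,3) count=2: revealed 0 new [(none)] -> total=8
Click 3 (1,1) count=2: revealed 1 new [(1,1)] -> total=9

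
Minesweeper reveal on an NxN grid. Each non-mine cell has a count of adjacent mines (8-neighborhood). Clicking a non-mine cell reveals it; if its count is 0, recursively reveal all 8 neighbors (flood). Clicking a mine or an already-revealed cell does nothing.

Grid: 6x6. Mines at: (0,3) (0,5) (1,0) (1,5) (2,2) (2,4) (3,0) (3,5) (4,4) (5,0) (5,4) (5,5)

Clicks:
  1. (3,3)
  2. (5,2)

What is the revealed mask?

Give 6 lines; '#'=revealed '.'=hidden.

Click 1 (3,3) count=3: revealed 1 new [(3,3)] -> total=1
Click 2 (5,2) count=0: revealed 8 new [(3,1) (3,2) (4,1) (4,2) (4,3) (5,1) (5,2) (5,3)] -> total=9

Answer: ......
......
......
.###..
.###..
.###..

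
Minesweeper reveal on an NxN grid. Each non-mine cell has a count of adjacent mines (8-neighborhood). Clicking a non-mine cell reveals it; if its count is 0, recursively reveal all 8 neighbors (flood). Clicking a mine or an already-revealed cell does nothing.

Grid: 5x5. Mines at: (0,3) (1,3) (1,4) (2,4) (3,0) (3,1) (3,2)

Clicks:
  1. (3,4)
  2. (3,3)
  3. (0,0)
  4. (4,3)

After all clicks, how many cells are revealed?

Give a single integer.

Click 1 (3,4) count=1: revealed 1 new [(3,4)] -> total=1
Click 2 (3,3) count=2: revealed 1 new [(3,3)] -> total=2
Click 3 (0,0) count=0: revealed 9 new [(0,0) (0,1) (0,2) (1,0) (1,1) (1,2) (2,0) (2,1) (2,2)] -> total=11
Click 4 (4,3) count=1: revealed 1 new [(4,3)] -> total=12

Answer: 12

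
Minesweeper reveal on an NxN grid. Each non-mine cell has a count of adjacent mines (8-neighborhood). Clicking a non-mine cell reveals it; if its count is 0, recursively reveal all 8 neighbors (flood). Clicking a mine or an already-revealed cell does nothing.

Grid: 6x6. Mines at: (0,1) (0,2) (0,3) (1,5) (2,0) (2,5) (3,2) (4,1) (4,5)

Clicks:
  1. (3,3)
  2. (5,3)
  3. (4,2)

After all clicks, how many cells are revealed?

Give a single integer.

Answer: 7

Derivation:
Click 1 (3,3) count=1: revealed 1 new [(3,3)] -> total=1
Click 2 (5,3) count=0: revealed 6 new [(4,2) (4,3) (4,4) (5,2) (5,3) (5,4)] -> total=7
Click 3 (4,2) count=2: revealed 0 new [(none)] -> total=7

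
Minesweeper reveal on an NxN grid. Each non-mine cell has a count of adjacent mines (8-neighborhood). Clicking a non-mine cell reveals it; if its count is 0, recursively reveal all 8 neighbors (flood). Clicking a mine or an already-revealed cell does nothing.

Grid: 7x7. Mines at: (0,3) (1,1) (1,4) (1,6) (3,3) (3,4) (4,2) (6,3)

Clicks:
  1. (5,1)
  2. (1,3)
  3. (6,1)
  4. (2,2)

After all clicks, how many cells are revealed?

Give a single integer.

Answer: 14

Derivation:
Click 1 (5,1) count=1: revealed 1 new [(5,1)] -> total=1
Click 2 (1,3) count=2: revealed 1 new [(1,3)] -> total=2
Click 3 (6,1) count=0: revealed 11 new [(2,0) (2,1) (3,0) (3,1) (4,0) (4,1) (5,0) (5,2) (6,0) (6,1) (6,2)] -> total=13
Click 4 (2,2) count=2: revealed 1 new [(2,2)] -> total=14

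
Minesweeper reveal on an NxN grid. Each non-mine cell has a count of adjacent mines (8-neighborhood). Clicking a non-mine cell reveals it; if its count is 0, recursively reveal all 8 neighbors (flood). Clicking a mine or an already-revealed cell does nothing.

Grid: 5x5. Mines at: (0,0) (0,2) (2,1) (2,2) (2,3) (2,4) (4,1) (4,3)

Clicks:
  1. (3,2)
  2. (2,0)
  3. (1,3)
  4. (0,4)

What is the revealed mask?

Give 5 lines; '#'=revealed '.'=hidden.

Answer: ...##
...##
#....
..#..
.....

Derivation:
Click 1 (3,2) count=5: revealed 1 new [(3,2)] -> total=1
Click 2 (2,0) count=1: revealed 1 new [(2,0)] -> total=2
Click 3 (1,3) count=4: revealed 1 new [(1,3)] -> total=3
Click 4 (0,4) count=0: revealed 3 new [(0,3) (0,4) (1,4)] -> total=6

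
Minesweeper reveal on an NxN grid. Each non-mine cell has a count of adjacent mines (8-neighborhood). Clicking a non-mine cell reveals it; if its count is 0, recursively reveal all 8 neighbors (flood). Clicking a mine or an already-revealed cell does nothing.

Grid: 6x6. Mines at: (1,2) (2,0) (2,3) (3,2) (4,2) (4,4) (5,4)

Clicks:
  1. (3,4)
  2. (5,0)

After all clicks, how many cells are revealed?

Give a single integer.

Answer: 7

Derivation:
Click 1 (3,4) count=2: revealed 1 new [(3,4)] -> total=1
Click 2 (5,0) count=0: revealed 6 new [(3,0) (3,1) (4,0) (4,1) (5,0) (5,1)] -> total=7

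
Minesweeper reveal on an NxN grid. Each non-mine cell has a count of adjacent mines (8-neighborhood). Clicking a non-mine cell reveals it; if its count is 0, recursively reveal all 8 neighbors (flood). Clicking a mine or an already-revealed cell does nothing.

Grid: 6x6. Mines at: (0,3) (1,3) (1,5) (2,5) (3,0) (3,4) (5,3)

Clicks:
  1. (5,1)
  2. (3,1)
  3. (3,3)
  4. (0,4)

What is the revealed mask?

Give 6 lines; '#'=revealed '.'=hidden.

Answer: ....#.
......
......
.#.#..
###...
###...

Derivation:
Click 1 (5,1) count=0: revealed 6 new [(4,0) (4,1) (4,2) (5,0) (5,1) (5,2)] -> total=6
Click 2 (3,1) count=1: revealed 1 new [(3,1)] -> total=7
Click 3 (3,3) count=1: revealed 1 new [(3,3)] -> total=8
Click 4 (0,4) count=3: revealed 1 new [(0,4)] -> total=9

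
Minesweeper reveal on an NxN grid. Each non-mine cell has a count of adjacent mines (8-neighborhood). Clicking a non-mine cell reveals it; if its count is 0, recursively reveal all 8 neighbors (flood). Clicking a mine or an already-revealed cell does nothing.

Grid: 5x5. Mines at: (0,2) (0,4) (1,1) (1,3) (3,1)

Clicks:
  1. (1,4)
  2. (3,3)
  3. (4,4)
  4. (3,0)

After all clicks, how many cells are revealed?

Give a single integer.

Click 1 (1,4) count=2: revealed 1 new [(1,4)] -> total=1
Click 2 (3,3) count=0: revealed 9 new [(2,2) (2,3) (2,4) (3,2) (3,3) (3,4) (4,2) (4,3) (4,4)] -> total=10
Click 3 (4,4) count=0: revealed 0 new [(none)] -> total=10
Click 4 (3,0) count=1: revealed 1 new [(3,0)] -> total=11

Answer: 11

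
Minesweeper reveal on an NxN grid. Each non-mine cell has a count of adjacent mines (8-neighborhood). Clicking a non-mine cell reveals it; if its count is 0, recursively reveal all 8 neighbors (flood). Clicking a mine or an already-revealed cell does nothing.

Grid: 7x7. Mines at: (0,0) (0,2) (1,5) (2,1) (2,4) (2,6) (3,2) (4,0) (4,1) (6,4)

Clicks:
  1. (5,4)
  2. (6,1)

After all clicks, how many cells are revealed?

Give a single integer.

Click 1 (5,4) count=1: revealed 1 new [(5,4)] -> total=1
Click 2 (6,1) count=0: revealed 8 new [(5,0) (5,1) (5,2) (5,3) (6,0) (6,1) (6,2) (6,3)] -> total=9

Answer: 9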